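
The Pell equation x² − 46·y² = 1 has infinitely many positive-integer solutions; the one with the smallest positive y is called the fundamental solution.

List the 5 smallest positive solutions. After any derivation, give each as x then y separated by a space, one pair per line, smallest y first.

24335 3588
1184384449 174627960
57643991108495 8499142809612
2805533046066067201 413653280369188080
136545293294391499564175 20132505147069241043988

√46 → a₀=6, period (1,3,1,1,2,6,2,1,1,3,1,12); ℓ=12 even so k=11
step 0: (6, 1)  from 6·(1,0) + (0,1)
…
step 2: (27, 4)  from 3·(7,1) + (6,1)
step 3: (34, 5)  from 1·(27,4) + (7,1)
step 4: (61, 9)  from 1·(34,5) + (27,4)
step 5: (156, 23)  from 2·(61,9) + (34,5)
step 6: (997, 147)  from 6·(156,23) + (61,9)
step 7: (2150, 317)  from 2·(997,147) + (156,23)
step 8: (3147, 464)  from 1·(2150,317) + (997,147)
step 9: (5297, 781)  from 1·(3147,464) + (2150,317)
step 10: (19038, 2807)  from 3·(5297,781) + (3147,464)
step 11: (24335, 3588)  from 1·(19038,2807) + (5297,781)
(x₁, y₁) = (24335, 3588);  24335² − 46·3588² = 1 ✓
n=2: (24335,3588)∘(24335,3588) = (24335·24335+46·3588·3588, 24335·3588+3588·24335) = (1184384449,174627960)
n=3: (1184384449,174627960)∘(24335,3588) = (24335·1184384449+46·3588·174627960, 24335·174627960+3588·1184384449) = (57643991108495,8499142809612)
n=4: (57643991108495,8499142809612)∘(24335,3588) = (24335·57643991108495+46·3588·8499142809612, 24335·8499142809612+3588·57643991108495) = (2805533046066067201,413653280369188080)
n=5: (2805533046066067201,413653280369188080)∘(24335,3588) = (24335·2805533046066067201+46·3588·413653280369188080, 24335·413653280369188080+3588·2805533046066067201) = (136545293294391499564175,20132505147069241043988)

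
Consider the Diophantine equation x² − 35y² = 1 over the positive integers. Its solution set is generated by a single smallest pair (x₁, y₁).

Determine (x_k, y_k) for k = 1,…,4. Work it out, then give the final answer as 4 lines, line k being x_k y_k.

√35 → a₀=5, period (1,10); ℓ=2 even so k=1
k=0  a_k=5  p_k/q_k = 5/1
k=1  a_k=1  p_k/q_k = 6/1
fundamental: x₁=6, y₁=1  (since 36 − 35·1 = 1)
k=2:  x_2 = 6·6+35·1·1 = 71,  y_2 = 6·1+1·6 = 12
k=3:  x_3 = 6·71+35·1·12 = 846,  y_3 = 6·12+1·71 = 143
k=4:  x_4 = 6·846+35·1·143 = 10081,  y_4 = 6·143+1·846 = 1704

6 1
71 12
846 143
10081 1704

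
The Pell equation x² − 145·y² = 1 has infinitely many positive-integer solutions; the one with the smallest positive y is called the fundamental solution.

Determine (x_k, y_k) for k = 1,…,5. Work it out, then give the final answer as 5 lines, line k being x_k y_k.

√145 → a₀=12, period (24); ℓ=1 odd so k=1
a_0=12:  p_0=12·1+0=12,  q_0=12·0+1=1
a_1=24:  p_1=24·12+1=289,  q_1=24·1+0=24
fundamental: x₁=289, y₁=24  (since 83521 − 145·576 = 1)
(x_2, y_2) = (289·289 + 145·24·24, 289·24 + 24·289) = (167041, 13872)
(x_3, y_3) = (289·167041 + 145·24·13872, 289·13872 + 24·167041) = (96549409, 8017992)
(x_4, y_4) = (289·96549409 + 145·24·8017992, 289·8017992 + 24·96549409) = (55805391361, 4634385504)
(x_5, y_5) = (289·55805391361 + 145·24·4634385504, 289·4634385504 + 24·55805391361) = (32255419657249, 2678666803320)

289 24
167041 13872
96549409 8017992
55805391361 4634385504
32255419657249 2678666803320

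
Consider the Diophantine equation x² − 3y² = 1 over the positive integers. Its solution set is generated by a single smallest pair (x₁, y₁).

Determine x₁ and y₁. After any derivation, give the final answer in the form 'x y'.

2 1

d=3: √d = [1; 1,2] (ℓ=2, even), read p_1/q_1
k=0  a_k=1  p_k/q_k = 1/1
k=1  a_k=1  p_k/q_k = 2/1
fundamental: x₁=2, y₁=1  (since 4 − 3·1 = 1)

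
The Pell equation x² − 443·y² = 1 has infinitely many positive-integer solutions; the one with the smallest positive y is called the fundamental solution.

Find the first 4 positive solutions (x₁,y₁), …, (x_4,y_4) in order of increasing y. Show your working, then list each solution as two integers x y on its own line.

√443 = [21; 21,42, …], period ℓ=2 (even) → k=1
step 0: (21, 1)  from 21·(1,0) + (0,1)
step 1: (442, 21)  from 21·(21,1) + (1,0)
→ (442, 21).  Check: 442²=195364, 443·21²=195363, difference 1.
n=2: (442,21)∘(442,21) = (442·442+443·21·21, 442·21+21·442) = (390727,18564)
n=3: (390727,18564)∘(442,21) = (442·390727+443·21·18564, 442·18564+21·390727) = (345402226,16410555)
n=4: (345402226,16410555)∘(442,21) = (442·345402226+443·21·16410555, 442·16410555+21·345402226) = (305335177057,14506912056)

442 21
390727 18564
345402226 16410555
305335177057 14506912056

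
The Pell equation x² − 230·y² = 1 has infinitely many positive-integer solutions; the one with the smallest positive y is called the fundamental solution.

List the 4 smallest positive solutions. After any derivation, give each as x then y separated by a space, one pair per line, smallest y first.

√230 → a₀=15, period (6,30); ℓ=2 even so k=1
i=0: a=15 ⇒ p=15, q=1
i=1: a=6 ⇒ p=91, q=6
(x₁, y₁) = (91, 6);  91² − 230·6² = 1 ✓
n=2: (91,6)∘(91,6) = (91·91+230·6·6, 91·6+6·91) = (16561,1092)
n=3: (16561,1092)∘(91,6) = (91·16561+230·6·1092, 91·1092+6·16561) = (3014011,198738)
n=4: (3014011,198738)∘(91,6) = (91·3014011+230·6·198738, 91·198738+6·3014011) = (548533441,36169224)

91 6
16561 1092
3014011 198738
548533441 36169224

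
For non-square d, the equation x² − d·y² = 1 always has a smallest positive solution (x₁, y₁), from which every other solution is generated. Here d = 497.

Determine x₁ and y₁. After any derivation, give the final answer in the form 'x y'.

1201887 53912

√497 = [22; 3,2,2,5,6,5,2,2,3,44, …], period ℓ=10 (even) → k=9
k=0  a_k=22  p_k/q_k = 22/1
k=1  a_k=3  p_k/q_k = 67/3
k=2  a_k=2  p_k/q_k = 156/7
k=3  a_k=2  p_k/q_k = 379/17
k=4  a_k=5  p_k/q_k = 2051/92
k=5  a_k=6  p_k/q_k = 12685/569
k=6  a_k=5  p_k/q_k = 65476/2937
…
k=8  a_k=2  p_k/q_k = 352750/15823
k=9  a_k=3  p_k/q_k = 1201887/53912
fundamental: x₁=1201887, y₁=53912  (since 1444532360769 − 497·2906503744 = 1)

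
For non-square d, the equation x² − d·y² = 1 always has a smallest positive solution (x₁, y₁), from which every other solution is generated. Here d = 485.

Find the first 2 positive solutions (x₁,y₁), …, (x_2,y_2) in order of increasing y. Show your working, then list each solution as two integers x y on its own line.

[22; 44] for √485; ℓ=1 ⇒ convergent index 1
k=0  a_k=22  p_k/q_k = 22/1
k=1  a_k=44  p_k/q_k = 969/44
fundamental: x₁=969, y₁=44  (since 938961 − 485·1936 = 1)
(969+44√485)^2 = 1877921 + 85272√485

969 44
1877921 85272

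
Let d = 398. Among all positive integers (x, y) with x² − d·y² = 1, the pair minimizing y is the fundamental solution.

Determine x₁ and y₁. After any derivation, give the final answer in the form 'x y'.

399 20

√398 = [19; 1,18,1,38, …], period ℓ=4 (even) → k=3
i=0: a=19 ⇒ p=19, q=1
i=1: a=1 ⇒ p=20, q=1
i=2: a=18 ⇒ p=379, q=19
i=3: a=1 ⇒ p=399, q=20
fundamental: x₁=399, y₁=20  (since 159201 − 398·400 = 1)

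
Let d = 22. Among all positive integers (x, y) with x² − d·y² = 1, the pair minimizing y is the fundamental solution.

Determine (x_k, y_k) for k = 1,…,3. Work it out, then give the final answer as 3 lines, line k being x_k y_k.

197 42
77617 16548
30580901 6519870

d=22: √d = [4; 1,2,4,2,1,8] (ℓ=6, even), read p_5/q_5
i=0: a=4 ⇒ p=4, q=1
i=1: a=1 ⇒ p=5, q=1
…
i=3: a=4 ⇒ p=61, q=13
i=4: a=2 ⇒ p=136, q=29
i=5: a=1 ⇒ p=197, q=42
(x₁, y₁) = (197, 42);  197² − 22·42² = 1 ✓
(x_2, y_2) = (197·197 + 22·42·42, 197·42 + 42·197) = (77617, 16548)
(x_3, y_3) = (197·77617 + 22·42·16548, 197·16548 + 42·77617) = (30580901, 6519870)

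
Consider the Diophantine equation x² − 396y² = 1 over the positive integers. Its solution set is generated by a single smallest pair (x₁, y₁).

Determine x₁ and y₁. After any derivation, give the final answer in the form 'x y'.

√396 → a₀=19, period (1,8,1,38); ℓ=4 even so k=3
i=0: a=19 ⇒ p=19, q=1
i=1: a=1 ⇒ p=20, q=1
i=2: a=8 ⇒ p=179, q=9
i=3: a=1 ⇒ p=199, q=10
→ (199, 10).  Check: 199²=39601, 396·10²=39600, difference 1.

199 10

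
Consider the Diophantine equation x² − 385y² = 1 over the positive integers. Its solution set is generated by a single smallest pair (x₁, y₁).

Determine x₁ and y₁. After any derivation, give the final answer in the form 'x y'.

95831 4884

√385 → a₀=19, period (1,1,1,1,1,…,1,1,38); ℓ=16 even so k=15
i=0: a=19 ⇒ p=19, q=1
…
i=5: a=1 ⇒ p=157, q=8
i=6: a=3 ⇒ p=569, q=29
…
i=9: a=1 ⇒ p=2747, q=140
i=10: a=3 ⇒ p=10262, q=523
…
i=13: a=1 ⇒ p=36280, q=1849
i=14: a=1 ⇒ p=59551, q=3035
i=15: a=1 ⇒ p=95831, q=4884
→ (95831, 4884).  Check: 95831²=9183580561, 385·4884²=9183580560, difference 1.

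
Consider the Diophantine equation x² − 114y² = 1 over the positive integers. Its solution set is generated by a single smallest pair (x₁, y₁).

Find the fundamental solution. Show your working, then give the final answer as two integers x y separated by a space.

√114 → a₀=10, period (1,2,10,2,1,20); ℓ=6 even so k=5
step 0: (10, 1)  from 10·(1,0) + (0,1)
step 1: (11, 1)  from 1·(10,1) + (1,0)
step 2: (32, 3)  from 2·(11,1) + (10,1)
…
step 4: (694, 65)  from 2·(331,31) + (32,3)
step 5: (1025, 96)  from 1·(694,65) + (331,31)
(x₁, y₁) = (1025, 96);  1025² − 114·96² = 1 ✓

1025 96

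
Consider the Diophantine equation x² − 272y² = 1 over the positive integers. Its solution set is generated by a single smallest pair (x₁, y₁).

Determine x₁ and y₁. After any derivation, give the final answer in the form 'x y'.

d=272: √d = [16; 2,32] (ℓ=2, even), read p_1/q_1
step 0: (16, 1)  from 16·(1,0) + (0,1)
step 1: (33, 2)  from 2·(16,1) + (1,0)
fundamental: x₁=33, y₁=2  (since 1089 − 272·4 = 1)

33 2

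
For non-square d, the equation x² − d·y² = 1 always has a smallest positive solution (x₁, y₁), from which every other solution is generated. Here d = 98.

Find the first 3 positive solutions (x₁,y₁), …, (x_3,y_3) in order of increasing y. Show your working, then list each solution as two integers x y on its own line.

[9; 1,8,1,18] for √98; ℓ=4 ⇒ convergent index 3
k=0  a_k=9  p_k/q_k = 9/1
…
k=2  a_k=8  p_k/q_k = 89/9
k=3  a_k=1  p_k/q_k = 99/10
(x₁, y₁) = (99, 10);  99² − 98·10² = 1 ✓
k=2:  x_2 = 99·99+98·10·10 = 19601,  y_2 = 99·10+10·99 = 1980
k=3:  x_3 = 99·19601+98·10·1980 = 3880899,  y_3 = 99·1980+10·19601 = 392030

99 10
19601 1980
3880899 392030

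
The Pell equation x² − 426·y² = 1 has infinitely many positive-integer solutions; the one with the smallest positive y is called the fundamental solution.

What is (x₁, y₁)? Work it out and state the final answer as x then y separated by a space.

[20; 1,1,1,3,2,6,2,3,1,1,1,40] for √426; ℓ=12 ⇒ convergent index 11
k=0  a_k=20  p_k/q_k = 20/1
k=1  a_k=1  p_k/q_k = 21/1
…
k=3  a_k=1  p_k/q_k = 62/3
…
k=5  a_k=2  p_k/q_k = 516/25
…
k=7  a_k=2  p_k/q_k = 7162/347
k=8  a_k=3  p_k/q_k = 24809/1202
k=9  a_k=1  p_k/q_k = 31971/1549
k=10  a_k=1  p_k/q_k = 56780/2751
k=11  a_k=1  p_k/q_k = 88751/4300
fundamental: x₁=88751, y₁=4300  (since 7876740001 − 426·18490000 = 1)

88751 4300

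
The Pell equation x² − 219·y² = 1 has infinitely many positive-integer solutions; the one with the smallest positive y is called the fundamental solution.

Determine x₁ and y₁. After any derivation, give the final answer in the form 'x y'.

d=219: √d = [14; 1,3,1,28] (ℓ=4, even), read p_3/q_3
step 0: (14, 1)  from 14·(1,0) + (0,1)
…
step 2: (59, 4)  from 3·(15,1) + (14,1)
step 3: (74, 5)  from 1·(59,4) + (15,1)
(x₁, y₁) = (74, 5);  74² − 219·5² = 1 ✓

74 5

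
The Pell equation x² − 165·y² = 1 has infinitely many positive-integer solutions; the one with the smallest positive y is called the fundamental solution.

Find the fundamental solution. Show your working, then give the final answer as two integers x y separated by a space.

√165 = [12; 1,5,2,5,1,24, …], period ℓ=6 (even) → k=5
step 0: (12, 1)  from 12·(1,0) + (0,1)
step 1: (13, 1)  from 1·(12,1) + (1,0)
…
step 4: (912, 71)  from 5·(167,13) + (77,6)
step 5: (1079, 84)  from 1·(912,71) + (167,13)
fundamental: x₁=1079, y₁=84  (since 1164241 − 165·7056 = 1)

1079 84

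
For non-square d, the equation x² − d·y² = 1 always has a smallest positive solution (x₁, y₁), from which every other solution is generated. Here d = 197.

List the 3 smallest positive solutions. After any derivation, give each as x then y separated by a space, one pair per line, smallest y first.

d=197: √d = [14; 28] (ℓ=1, odd), read p_1/q_1
k=0  a_k=14  p_k/q_k = 14/1
k=1  a_k=28  p_k/q_k = 393/28
→ (393, 28).  Check: 393²=154449, 197·28²=154448, difference 1.
n=2: (393,28)∘(393,28) = (393·393+197·28·28, 393·28+28·393) = (308897,22008)
n=3: (308897,22008)∘(393,28) = (393·308897+197·28·22008, 393·22008+28·308897) = (242792649,17298260)

393 28
308897 22008
242792649 17298260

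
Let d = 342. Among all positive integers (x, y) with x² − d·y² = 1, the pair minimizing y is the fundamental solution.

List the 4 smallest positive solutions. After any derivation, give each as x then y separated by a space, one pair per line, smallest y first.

37 2
2737 148
202501 10950
14982337 810152

√342 = [18; 2,36, …], period ℓ=2 (even) → k=1
a_0=18:  p_0=18·1+0=18,  q_0=18·0+1=1
a_1=2:  p_1=2·18+1=37,  q_1=2·1+0=2
→ (37, 2).  Check: 37²=1369, 342·2²=1368, difference 1.
n=2: (37,2)∘(37,2) = (37·37+342·2·2, 37·2+2·37) = (2737,148)
n=3: (2737,148)∘(37,2) = (37·2737+342·2·148, 37·148+2·2737) = (202501,10950)
n=4: (202501,10950)∘(37,2) = (37·202501+342·2·10950, 37·10950+2·202501) = (14982337,810152)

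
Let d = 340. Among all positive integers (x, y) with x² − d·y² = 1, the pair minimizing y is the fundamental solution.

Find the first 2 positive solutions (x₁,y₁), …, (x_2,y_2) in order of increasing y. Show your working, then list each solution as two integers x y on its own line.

285769 15498
163327842721 8857695924

d=340: √d = [18; 2,3,1,1,1,…,3,2,36] (ℓ=14, even), read p_13/q_13
i=0: a=18 ⇒ p=18, q=1
i=1: a=2 ⇒ p=37, q=2
i=2: a=3 ⇒ p=129, q=7
…
i=5: a=1 ⇒ p=461, q=25
i=6: a=1 ⇒ p=756, q=41
…
i=8: a=1 ⇒ p=7265, q=394
i=9: a=1 ⇒ p=13774, q=747
i=10: a=1 ⇒ p=21039, q=1141
…
i=12: a=3 ⇒ p=125478, q=6805
i=13: a=2 ⇒ p=285769, q=15498
fundamental: x₁=285769, y₁=15498  (since 81663921361 − 340·240188004 = 1)
n=2: (285769,15498)∘(285769,15498) = (285769·285769+340·15498·15498, 285769·15498+15498·285769) = (163327842721,8857695924)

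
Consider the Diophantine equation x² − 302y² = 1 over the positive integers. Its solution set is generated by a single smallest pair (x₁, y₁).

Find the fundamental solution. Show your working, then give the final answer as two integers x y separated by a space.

4276623 246092

√302 → a₀=17, period (2,1,1,1,4,…,1,2,34); ℓ=16 even so k=15
i=0: a=17 ⇒ p=17, q=1
…
i=5: a=4 ⇒ p=643, q=37
i=6: a=2 ⇒ p=1425, q=82
i=7: a=1 ⇒ p=2068, q=119
…
i=11: a=4 ⇒ p=467281, q=26889
…
i=14: a=1 ⇒ p=1617193, q=93059
i=15: a=2 ⇒ p=4276623, q=246092
fundamental: x₁=4276623, y₁=246092  (since 18289504284129 − 302·60561272464 = 1)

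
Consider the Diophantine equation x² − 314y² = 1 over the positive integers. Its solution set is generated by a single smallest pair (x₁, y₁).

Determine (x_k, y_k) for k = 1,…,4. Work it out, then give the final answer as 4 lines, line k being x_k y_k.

√314 → a₀=17, period (1,2,1,1,2,1,34); ℓ=7 odd so k=13
step 0: (17, 1)  from 17·(1,0) + (0,1)
…
step 2: (53, 3)  from 2·(18,1) + (17,1)
…
step 4: (124, 7)  from 1·(71,4) + (53,3)
step 5: (319, 18)  from 2·(124,7) + (71,4)
step 6: (443, 25)  from 1·(319,18) + (124,7)
…
step 8: (15824, 893)  from 1·(15381,868) + (443,25)
…
step 12: (282617, 15949)  from 2·(109882,6201) + (62853,3547)
step 13: (392499, 22150)  from 1·(282617,15949) + (109882,6201)
→ (392499, 22150).  Check: 392499²=154055465001, 314·22150²=154055465000, difference 1.
(x_2, y_2) = (392499·392499 + 314·22150·22150, 392499·22150 + 22150·392499) = (308110930001, 17387705700)
(x_3, y_3) = (392499·308110930001 + 314·22150·17387705700, 392499·17387705700 + 22150·308110930001) = (241866463828532499, 13649314199066450)
(x_4, y_4) = (392499·241866463828532499 + 314·22150·13649314199066450, 392499·13649314199066450 + 22150·241866463828532499) = (189864690372162243720001, 10714684347621377411400)

392499 22150
308110930001 17387705700
241866463828532499 13649314199066450
189864690372162243720001 10714684347621377411400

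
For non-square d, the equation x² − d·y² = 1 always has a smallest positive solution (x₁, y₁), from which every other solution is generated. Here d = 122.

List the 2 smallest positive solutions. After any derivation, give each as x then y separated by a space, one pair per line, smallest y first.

243 22
118097 10692

d=122: √d = [11; 22] (ℓ=1, odd), read p_1/q_1
i=0: a=11 ⇒ p=11, q=1
i=1: a=22 ⇒ p=243, q=22
(x₁, y₁) = (243, 22);  243² − 122·22² = 1 ✓
k=2:  x_2 = 243·243+122·22·22 = 118097,  y_2 = 243·22+22·243 = 10692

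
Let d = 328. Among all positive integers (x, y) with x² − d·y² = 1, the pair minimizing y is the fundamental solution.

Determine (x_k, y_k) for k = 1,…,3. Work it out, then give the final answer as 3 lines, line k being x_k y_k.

d=328: √d = [18; 9,36] (ℓ=2, even), read p_1/q_1
i=0: a=18 ⇒ p=18, q=1
i=1: a=9 ⇒ p=163, q=9
fundamental: x₁=163, y₁=9  (since 26569 − 328·81 = 1)
(163+9√328)^2 = 53137 + 2934√328
(163+9√328)^3 = 17322499 + 956475√328

163 9
53137 2934
17322499 956475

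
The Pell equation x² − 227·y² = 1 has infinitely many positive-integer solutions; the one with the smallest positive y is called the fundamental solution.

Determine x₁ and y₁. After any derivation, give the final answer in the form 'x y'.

√227 → a₀=15, period (15,30); ℓ=2 even so k=1
i=0: a=15 ⇒ p=15, q=1
i=1: a=15 ⇒ p=226, q=15
fundamental: x₁=226, y₁=15  (since 51076 − 227·225 = 1)

226 15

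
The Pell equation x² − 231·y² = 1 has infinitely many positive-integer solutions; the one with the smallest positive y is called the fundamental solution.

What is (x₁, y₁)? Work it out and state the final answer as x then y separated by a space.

√231 → a₀=15, period (5,30); ℓ=2 even so k=1
a_0=15:  p_0=15·1+0=15,  q_0=15·0+1=1
a_1=5:  p_1=5·15+1=76,  q_1=5·1+0=5
→ (76, 5).  Check: 76²=5776, 231·5²=5775, difference 1.

76 5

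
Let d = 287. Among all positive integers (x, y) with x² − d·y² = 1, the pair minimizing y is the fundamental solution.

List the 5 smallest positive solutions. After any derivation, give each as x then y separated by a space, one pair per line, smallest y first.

288 17
165887 9792
95550624 5640175
55036993537 3248731008
31701212726688 1871263420433

√287 → a₀=16, period (1,15,1,32); ℓ=4 even so k=3
a_0=16:  p_0=16·1+0=16,  q_0=16·0+1=1
a_1=1:  p_1=1·16+1=17,  q_1=1·1+0=1
a_2=15:  p_2=15·17+16=271,  q_2=15·1+1=16
a_3=1:  p_3=1·271+17=288,  q_3=1·16+1=17
fundamental: x₁=288, y₁=17  (since 82944 − 287·289 = 1)
(x_2, y_2) = (288·288 + 287·17·17, 288·17 + 17·288) = (165887, 9792)
(x_3, y_3) = (288·165887 + 287·17·9792, 288·9792 + 17·165887) = (95550624, 5640175)
(x_4, y_4) = (288·95550624 + 287·17·5640175, 288·5640175 + 17·95550624) = (55036993537, 3248731008)
(x_5, y_5) = (288·55036993537 + 287·17·3248731008, 288·3248731008 + 17·55036993537) = (31701212726688, 1871263420433)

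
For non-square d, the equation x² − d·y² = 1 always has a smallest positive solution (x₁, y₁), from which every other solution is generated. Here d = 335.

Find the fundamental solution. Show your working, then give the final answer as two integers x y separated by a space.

604 33

√335 = [18; 3,3,3,36, …], period ℓ=4 (even) → k=3
step 0: (18, 1)  from 18·(1,0) + (0,1)
step 1: (55, 3)  from 3·(18,1) + (1,0)
step 2: (183, 10)  from 3·(55,3) + (18,1)
step 3: (604, 33)  from 3·(183,10) + (55,3)
→ (604, 33).  Check: 604²=364816, 335·33²=364815, difference 1.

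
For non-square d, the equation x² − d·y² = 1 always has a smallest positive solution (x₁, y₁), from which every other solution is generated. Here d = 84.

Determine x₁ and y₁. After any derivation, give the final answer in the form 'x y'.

√84 → a₀=9, period (6,18); ℓ=2 even so k=1
k=0  a_k=9  p_k/q_k = 9/1
k=1  a_k=6  p_k/q_k = 55/6
→ (55, 6).  Check: 55²=3025, 84·6²=3024, difference 1.

55 6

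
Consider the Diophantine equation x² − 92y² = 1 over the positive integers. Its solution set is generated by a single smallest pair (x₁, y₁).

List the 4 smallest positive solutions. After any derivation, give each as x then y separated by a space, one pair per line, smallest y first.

d=92: √d = [9; 1,1,2,4,2,1,1,18] (ℓ=8, even), read p_7/q_7
i=0: a=9 ⇒ p=9, q=1
…
i=4: a=4 ⇒ p=211, q=22
i=5: a=2 ⇒ p=470, q=49
i=6: a=1 ⇒ p=681, q=71
i=7: a=1 ⇒ p=1151, q=120
→ (1151, 120).  Check: 1151²=1324801, 92·120²=1324800, difference 1.
n=2: (1151,120)∘(1151,120) = (1151·1151+92·120·120, 1151·120+120·1151) = (2649601,276240)
n=3: (2649601,276240)∘(1151,120) = (1151·2649601+92·120·276240, 1151·276240+120·2649601) = (6099380351,635904360)
n=4: (6099380351,635904360)∘(1151,120) = (1151·6099380351+92·120·635904360, 1151·635904360+120·6099380351) = (14040770918401,1463851560480)

1151 120
2649601 276240
6099380351 635904360
14040770918401 1463851560480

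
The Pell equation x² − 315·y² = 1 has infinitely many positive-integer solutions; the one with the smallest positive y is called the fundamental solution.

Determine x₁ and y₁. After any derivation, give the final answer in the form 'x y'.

√315 = [17; 1,2,1,34, …], period ℓ=4 (even) → k=3
k=0  a_k=17  p_k/q_k = 17/1
k=1  a_k=1  p_k/q_k = 18/1
k=2  a_k=2  p_k/q_k = 53/3
k=3  a_k=1  p_k/q_k = 71/4
fundamental: x₁=71, y₁=4  (since 5041 − 315·16 = 1)

71 4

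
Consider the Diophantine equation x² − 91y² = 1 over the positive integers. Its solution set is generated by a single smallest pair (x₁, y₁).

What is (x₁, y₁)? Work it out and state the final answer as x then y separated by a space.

1574 165

√91 = [9; 1,1,5,1,5,1,1,18, …], period ℓ=8 (even) → k=7
a_0=9:  p_0=9·1+0=9,  q_0=9·0+1=1
a_1=1:  p_1=1·9+1=10,  q_1=1·1+0=1
a_2=1:  p_2=1·10+9=19,  q_2=1·1+1=2
a_3=5:  p_3=5·19+10=105,  q_3=5·2+1=11
…
a_6=1:  p_6=1·725+124=849,  q_6=1·76+13=89
a_7=1:  p_7=1·849+725=1574,  q_7=1·89+76=165
(x₁, y₁) = (1574, 165);  1574² − 91·165² = 1 ✓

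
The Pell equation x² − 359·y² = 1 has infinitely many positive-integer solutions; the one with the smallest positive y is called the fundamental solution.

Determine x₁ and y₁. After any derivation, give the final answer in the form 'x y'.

360 19

[18; 1,17,1,36] for √359; ℓ=4 ⇒ convergent index 3
i=0: a=18 ⇒ p=18, q=1
i=1: a=1 ⇒ p=19, q=1
i=2: a=17 ⇒ p=341, q=18
i=3: a=1 ⇒ p=360, q=19
→ (360, 19).  Check: 360²=129600, 359·19²=129599, difference 1.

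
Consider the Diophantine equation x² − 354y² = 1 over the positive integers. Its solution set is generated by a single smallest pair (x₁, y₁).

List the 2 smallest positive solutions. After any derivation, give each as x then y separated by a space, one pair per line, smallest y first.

[18; 1,4,2,2,18,2,2,4,1,36] for √354; ℓ=10 ⇒ convergent index 9
i=0: a=18 ⇒ p=18, q=1
…
i=2: a=4 ⇒ p=94, q=5
…
i=4: a=2 ⇒ p=508, q=27
i=5: a=18 ⇒ p=9351, q=497
i=6: a=2 ⇒ p=19210, q=1021
i=7: a=2 ⇒ p=47771, q=2539
i=8: a=4 ⇒ p=210294, q=11177
i=9: a=1 ⇒ p=258065, q=13716
(x₁, y₁) = (258065, 13716);  258065² − 354·13716² = 1 ✓
k=2:  x_2 = 258065·258065+354·13716·13716 = 133195088449,  y_2 = 258065·13716+13716·258065 = 7079239080

258065 13716
133195088449 7079239080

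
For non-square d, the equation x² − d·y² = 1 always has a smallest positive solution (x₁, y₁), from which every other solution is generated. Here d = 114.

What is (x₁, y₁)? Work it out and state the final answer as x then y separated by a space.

1025 96

[10; 1,2,10,2,1,20] for √114; ℓ=6 ⇒ convergent index 5
a_0=10:  p_0=10·1+0=10,  q_0=10·0+1=1
…
a_2=2:  p_2=2·11+10=32,  q_2=2·1+1=3
a_3=10:  p_3=10·32+11=331,  q_3=10·3+1=31
a_4=2:  p_4=2·331+32=694,  q_4=2·31+3=65
a_5=1:  p_5=1·694+331=1025,  q_5=1·65+31=96
→ (1025, 96).  Check: 1025²=1050625, 114·96²=1050624, difference 1.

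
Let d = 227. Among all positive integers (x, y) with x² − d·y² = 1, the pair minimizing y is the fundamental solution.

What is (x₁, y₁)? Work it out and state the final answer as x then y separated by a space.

226 15

d=227: √d = [15; 15,30] (ℓ=2, even), read p_1/q_1
i=0: a=15 ⇒ p=15, q=1
i=1: a=15 ⇒ p=226, q=15
→ (226, 15).  Check: 226²=51076, 227·15²=51075, difference 1.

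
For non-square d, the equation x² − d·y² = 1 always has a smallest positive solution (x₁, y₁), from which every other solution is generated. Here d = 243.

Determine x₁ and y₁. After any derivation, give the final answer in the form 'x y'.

√243 → a₀=15, period (1,1,2,3,15,3,2,1,1,30); ℓ=10 even so k=9
i=0: a=15 ⇒ p=15, q=1
i=1: a=1 ⇒ p=16, q=1
…
i=4: a=3 ⇒ p=265, q=17
…
i=6: a=3 ⇒ p=12424, q=797
i=7: a=2 ⇒ p=28901, q=1854
i=8: a=1 ⇒ p=41325, q=2651
i=9: a=1 ⇒ p=70226, q=4505
fundamental: x₁=70226, y₁=4505  (since 4931691076 − 243·20295025 = 1)

70226 4505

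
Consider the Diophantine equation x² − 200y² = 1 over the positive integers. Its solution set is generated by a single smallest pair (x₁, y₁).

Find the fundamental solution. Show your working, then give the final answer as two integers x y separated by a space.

d=200: √d = [14; 7,28] (ℓ=2, even), read p_1/q_1
i=0: a=14 ⇒ p=14, q=1
i=1: a=7 ⇒ p=99, q=7
(x₁, y₁) = (99, 7);  99² − 200·7² = 1 ✓

99 7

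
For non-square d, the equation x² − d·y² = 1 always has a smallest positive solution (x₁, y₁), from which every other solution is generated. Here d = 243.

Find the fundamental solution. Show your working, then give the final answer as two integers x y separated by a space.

70226 4505

d=243: √d = [15; 1,1,2,3,15,3,2,1,1,30] (ℓ=10, even), read p_9/q_9
a_0=15:  p_0=15·1+0=15,  q_0=15·0+1=1
a_1=1:  p_1=1·15+1=16,  q_1=1·1+0=1
…
a_4=3:  p_4=3·78+31=265,  q_4=3·5+2=17
a_5=15:  p_5=15·265+78=4053,  q_5=15·17+5=260
…
a_7=2:  p_7=2·12424+4053=28901,  q_7=2·797+260=1854
a_8=1:  p_8=1·28901+12424=41325,  q_8=1·1854+797=2651
a_9=1:  p_9=1·41325+28901=70226,  q_9=1·2651+1854=4505
→ (70226, 4505).  Check: 70226²=4931691076, 243·4505²=4931691075, difference 1.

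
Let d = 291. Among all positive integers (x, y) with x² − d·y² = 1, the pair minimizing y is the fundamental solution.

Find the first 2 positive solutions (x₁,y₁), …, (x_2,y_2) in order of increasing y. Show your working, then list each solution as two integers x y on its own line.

290 17
168199 9860

√291 = [17; 17,34, …], period ℓ=2 (even) → k=1
k=0  a_k=17  p_k/q_k = 17/1
k=1  a_k=17  p_k/q_k = 290/17
fundamental: x₁=290, y₁=17  (since 84100 − 291·289 = 1)
n=2: (290,17)∘(290,17) = (290·290+291·17·17, 290·17+17·290) = (168199,9860)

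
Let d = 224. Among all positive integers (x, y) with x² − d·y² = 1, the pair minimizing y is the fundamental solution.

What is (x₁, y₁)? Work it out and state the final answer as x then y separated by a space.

[14; 1,28] for √224; ℓ=2 ⇒ convergent index 1
a_0=14:  p_0=14·1+0=14,  q_0=14·0+1=1
a_1=1:  p_1=1·14+1=15,  q_1=1·1+0=1
→ (15, 1).  Check: 15²=225, 224·1²=224, difference 1.

15 1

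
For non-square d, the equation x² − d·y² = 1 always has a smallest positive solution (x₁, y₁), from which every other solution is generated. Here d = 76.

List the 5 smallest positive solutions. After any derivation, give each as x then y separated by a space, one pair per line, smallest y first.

57799 6630
6681448801 766414740
772362118440199 88596011107890
89283516160768675201 10241521691283453480
10320995900380175197444999 1183899424380388644273150

√76 → a₀=8, period (1,2,1,1,5,4,5,1,1,2,1,16); ℓ=12 even so k=11
step 0: (8, 1)  from 8·(1,0) + (0,1)
step 1: (9, 1)  from 1·(8,1) + (1,0)
step 2: (26, 3)  from 2·(9,1) + (8,1)
step 3: (35, 4)  from 1·(26,3) + (9,1)
step 4: (61, 7)  from 1·(35,4) + (26,3)
…
step 8: (8866, 1017)  from 1·(7445,854) + (1421,163)
step 9: (16311, 1871)  from 1·(8866,1017) + (7445,854)
step 10: (41488, 4759)  from 2·(16311,1871) + (8866,1017)
step 11: (57799, 6630)  from 1·(41488,4759) + (16311,1871)
fundamental: x₁=57799, y₁=6630  (since 3340724401 − 76·43956900 = 1)
(x_2, y_2) = (57799·57799 + 76·6630·6630, 57799·6630 + 6630·57799) = (6681448801, 766414740)
(x_3, y_3) = (57799·6681448801 + 76·6630·766414740, 57799·766414740 + 6630·6681448801) = (772362118440199, 88596011107890)
(x_4, y_4) = (57799·772362118440199 + 76·6630·88596011107890, 57799·88596011107890 + 6630·772362118440199) = (89283516160768675201, 10241521691283453480)
(x_5, y_5) = (57799·89283516160768675201 + 76·6630·10241521691283453480, 57799·10241521691283453480 + 6630·89283516160768675201) = (10320995900380175197444999, 1183899424380388644273150)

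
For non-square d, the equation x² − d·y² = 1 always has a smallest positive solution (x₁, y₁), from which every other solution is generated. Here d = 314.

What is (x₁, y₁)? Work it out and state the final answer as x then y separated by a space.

d=314: √d = [17; 1,2,1,1,2,1,34] (ℓ=7, odd), read p_13/q_13
k=0  a_k=17  p_k/q_k = 17/1
k=1  a_k=1  p_k/q_k = 18/1
k=2  a_k=2  p_k/q_k = 53/3
…
k=4  a_k=1  p_k/q_k = 124/7
k=5  a_k=2  p_k/q_k = 319/18
k=6  a_k=1  p_k/q_k = 443/25
…
k=8  a_k=1  p_k/q_k = 15824/893
k=9  a_k=2  p_k/q_k = 47029/2654
k=10  a_k=1  p_k/q_k = 62853/3547
k=11  a_k=1  p_k/q_k = 109882/6201
k=12  a_k=2  p_k/q_k = 282617/15949
k=13  a_k=1  p_k/q_k = 392499/22150
fundamental: x₁=392499, y₁=22150  (since 154055465001 − 314·490622500 = 1)

392499 22150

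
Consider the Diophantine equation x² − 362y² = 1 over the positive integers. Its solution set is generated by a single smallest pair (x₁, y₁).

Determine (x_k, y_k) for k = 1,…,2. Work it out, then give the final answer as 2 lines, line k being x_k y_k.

723 38
1045457 54948

√362 = [19; 38, …], period ℓ=1 (odd) → k=1
k=0  a_k=19  p_k/q_k = 19/1
k=1  a_k=38  p_k/q_k = 723/38
→ (723, 38).  Check: 723²=522729, 362·38²=522728, difference 1.
(723+38√362)^2 = 1045457 + 54948√362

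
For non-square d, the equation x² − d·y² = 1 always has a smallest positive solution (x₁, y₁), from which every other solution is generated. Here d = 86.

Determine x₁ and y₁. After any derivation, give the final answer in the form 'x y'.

d=86: √d = [9; 3,1,1,1,8,1,1,1,3,18] (ℓ=10, even), read p_9/q_9
step 0: (9, 1)  from 9·(1,0) + (0,1)
step 1: (28, 3)  from 3·(9,1) + (1,0)
step 2: (37, 4)  from 1·(28,3) + (9,1)
step 3: (65, 7)  from 1·(37,4) + (28,3)
…
step 5: (881, 95)  from 8·(102,11) + (65,7)
step 6: (983, 106)  from 1·(881,95) + (102,11)
…
step 8: (2847, 307)  from 1·(1864,201) + (983,106)
step 9: (10405, 1122)  from 3·(2847,307) + (1864,201)
(x₁, y₁) = (10405, 1122);  10405² − 86·1122² = 1 ✓

10405 1122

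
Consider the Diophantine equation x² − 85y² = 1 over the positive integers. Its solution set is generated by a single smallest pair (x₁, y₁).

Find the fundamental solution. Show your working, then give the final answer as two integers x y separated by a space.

285769 30996

√85 = [9; 4,1,1,4,18, …], period ℓ=5 (odd) → k=9
i=0: a=9 ⇒ p=9, q=1
…
i=2: a=1 ⇒ p=46, q=5
i=3: a=1 ⇒ p=83, q=9
…
i=7: a=1 ⇒ p=34813, q=3776
i=8: a=1 ⇒ p=62739, q=6805
i=9: a=4 ⇒ p=285769, q=30996
(x₁, y₁) = (285769, 30996);  285769² − 85·30996² = 1 ✓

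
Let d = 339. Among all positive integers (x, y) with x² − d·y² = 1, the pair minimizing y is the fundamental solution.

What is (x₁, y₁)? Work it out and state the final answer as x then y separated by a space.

d=339: √d = [18; 2,2,2,1,17,1,2,2,2,36] (ℓ=10, even), read p_9/q_9
a_0=18:  p_0=18·1+0=18,  q_0=18·0+1=1
…
a_4=1:  p_4=1·221+92=313,  q_4=1·12+5=17
…
a_7=2:  p_7=2·5855+5542=17252,  q_7=2·318+301=937
a_8=2:  p_8=2·17252+5855=40359,  q_8=2·937+318=2192
a_9=2:  p_9=2·40359+17252=97970,  q_9=2·2192+937=5321
(x₁, y₁) = (97970, 5321);  97970² − 339·5321² = 1 ✓

97970 5321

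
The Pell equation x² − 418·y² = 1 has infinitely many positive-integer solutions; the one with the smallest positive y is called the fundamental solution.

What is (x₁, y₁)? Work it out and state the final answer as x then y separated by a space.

33857 1656

[20; 2,4,20,4,2,40] for √418; ℓ=6 ⇒ convergent index 5
k=0  a_k=20  p_k/q_k = 20/1
…
k=2  a_k=4  p_k/q_k = 184/9
…
k=4  a_k=4  p_k/q_k = 15068/737
k=5  a_k=2  p_k/q_k = 33857/1656
(x₁, y₁) = (33857, 1656);  33857² − 418·1656² = 1 ✓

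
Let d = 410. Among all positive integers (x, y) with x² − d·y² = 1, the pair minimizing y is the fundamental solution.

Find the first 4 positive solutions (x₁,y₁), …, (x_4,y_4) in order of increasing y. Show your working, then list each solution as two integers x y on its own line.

81 4
13121 648
2125521 104972
344321281 17004816

√410 → a₀=20, period (4,40); ℓ=2 even so k=1
i=0: a=20 ⇒ p=20, q=1
i=1: a=4 ⇒ p=81, q=4
(x₁, y₁) = (81, 4);  81² − 410·4² = 1 ✓
n=2: (81,4)∘(81,4) = (81·81+410·4·4, 81·4+4·81) = (13121,648)
n=3: (13121,648)∘(81,4) = (81·13121+410·4·648, 81·648+4·13121) = (2125521,104972)
n=4: (2125521,104972)∘(81,4) = (81·2125521+410·4·104972, 81·104972+4·2125521) = (344321281,17004816)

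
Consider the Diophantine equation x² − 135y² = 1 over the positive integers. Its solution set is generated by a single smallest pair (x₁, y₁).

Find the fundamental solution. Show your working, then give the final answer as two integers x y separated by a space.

√135 → a₀=11, period (1,1,1,1,1,1,1,22); ℓ=8 even so k=7
step 0: (11, 1)  from 11·(1,0) + (0,1)
…
step 2: (23, 2)  from 1·(12,1) + (11,1)
step 3: (35, 3)  from 1·(23,2) + (12,1)
…
step 6: (151, 13)  from 1·(93,8) + (58,5)
step 7: (244, 21)  from 1·(151,13) + (93,8)
(x₁, y₁) = (244, 21);  244² − 135·21² = 1 ✓

244 21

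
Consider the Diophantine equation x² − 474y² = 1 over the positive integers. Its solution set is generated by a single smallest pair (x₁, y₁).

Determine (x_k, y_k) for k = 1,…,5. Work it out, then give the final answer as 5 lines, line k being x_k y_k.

193549 8890
74922430801 3441301220
29002323118011949 1332120819650670
11226741274261267003201 515661305041693754440
4345849093754985611287088749 199611459857697448136564450

d=474: √d = [21; 1,3,2,1,1,…,3,1,42] (ℓ=14, even), read p_13/q_13
step 0: (21, 1)  from 21·(1,0) + (0,1)
step 1: (22, 1)  from 1·(21,1) + (1,0)
step 2: (87, 4)  from 3·(22,1) + (21,1)
…
step 4: (283, 13)  from 1·(196,9) + (87,4)
step 5: (479, 22)  from 1·(283,13) + (196,9)
step 6: (762, 35)  from 1·(479,22) + (283,13)
step 7: (5051, 232)  from 6·(762,35) + (479,22)
step 8: (5813, 267)  from 1·(5051,232) + (762,35)
step 9: (10864, 499)  from 1·(5813,267) + (5051,232)
step 10: (16677, 766)  from 1·(10864,499) + (5813,267)
…
step 12: (149331, 6859)  from 3·(44218,2031) + (16677,766)
step 13: (193549, 8890)  from 1·(149331,6859) + (44218,2031)
→ (193549, 8890).  Check: 193549²=37461215401, 474·8890²=37461215400, difference 1.
(x_2, y_2) = (193549·193549 + 474·8890·8890, 193549·8890 + 8890·193549) = (74922430801, 3441301220)
(x_3, y_3) = (193549·74922430801 + 474·8890·3441301220, 193549·3441301220 + 8890·74922430801) = (29002323118011949, 1332120819650670)
(x_4, y_4) = (193549·29002323118011949 + 474·8890·1332120819650670, 193549·1332120819650670 + 8890·29002323118011949) = (11226741274261267003201, 515661305041693754440)
(x_5, y_5) = (193549·11226741274261267003201 + 474·8890·515661305041693754440, 193549·515661305041693754440 + 8890·11226741274261267003201) = (4345849093754985611287088749, 199611459857697448136564450)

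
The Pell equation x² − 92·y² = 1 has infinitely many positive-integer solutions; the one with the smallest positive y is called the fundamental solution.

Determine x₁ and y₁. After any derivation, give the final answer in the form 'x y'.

√92 = [9; 1,1,2,4,2,1,1,18, …], period ℓ=8 (even) → k=7
step 0: (9, 1)  from 9·(1,0) + (0,1)
step 1: (10, 1)  from 1·(9,1) + (1,0)
step 2: (19, 2)  from 1·(10,1) + (9,1)
step 3: (48, 5)  from 2·(19,2) + (10,1)
…
step 5: (470, 49)  from 2·(211,22) + (48,5)
step 6: (681, 71)  from 1·(470,49) + (211,22)
step 7: (1151, 120)  from 1·(681,71) + (470,49)
(x₁, y₁) = (1151, 120);  1151² − 92·120² = 1 ✓

1151 120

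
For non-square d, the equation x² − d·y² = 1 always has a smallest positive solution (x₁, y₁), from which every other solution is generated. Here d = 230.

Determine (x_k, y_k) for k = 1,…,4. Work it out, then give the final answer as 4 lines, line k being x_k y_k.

91 6
16561 1092
3014011 198738
548533441 36169224

[15; 6,30] for √230; ℓ=2 ⇒ convergent index 1
step 0: (15, 1)  from 15·(1,0) + (0,1)
step 1: (91, 6)  from 6·(15,1) + (1,0)
→ (91, 6).  Check: 91²=8281, 230·6²=8280, difference 1.
(x_2, y_2) = (91·91 + 230·6·6, 91·6 + 6·91) = (16561, 1092)
(x_3, y_3) = (91·16561 + 230·6·1092, 91·1092 + 6·16561) = (3014011, 198738)
(x_4, y_4) = (91·3014011 + 230·6·198738, 91·198738 + 6·3014011) = (548533441, 36169224)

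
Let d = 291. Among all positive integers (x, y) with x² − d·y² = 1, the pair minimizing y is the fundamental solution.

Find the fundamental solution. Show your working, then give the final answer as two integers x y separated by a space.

d=291: √d = [17; 17,34] (ℓ=2, even), read p_1/q_1
i=0: a=17 ⇒ p=17, q=1
i=1: a=17 ⇒ p=290, q=17
fundamental: x₁=290, y₁=17  (since 84100 − 291·289 = 1)

290 17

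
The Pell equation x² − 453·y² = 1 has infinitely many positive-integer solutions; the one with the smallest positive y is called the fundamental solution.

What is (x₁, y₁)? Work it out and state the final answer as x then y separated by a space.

1653751 77700

√453 = [21; 3,1,1,10,14,10,1,1,3,42, …], period ℓ=10 (even) → k=9
i=0: a=21 ⇒ p=21, q=1
…
i=3: a=1 ⇒ p=149, q=7
…
i=5: a=14 ⇒ p=22199, q=1043
i=6: a=10 ⇒ p=223565, q=10504
…
i=8: a=1 ⇒ p=469329, q=22051
i=9: a=3 ⇒ p=1653751, q=77700
(x₁, y₁) = (1653751, 77700);  1653751² − 453·77700² = 1 ✓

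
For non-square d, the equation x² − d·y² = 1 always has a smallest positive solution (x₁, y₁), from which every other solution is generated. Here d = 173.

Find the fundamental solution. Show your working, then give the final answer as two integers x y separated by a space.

2499849 190060

√173 → a₀=13, period (6,1,1,6,26); ℓ=5 odd so k=9
k=0  a_k=13  p_k/q_k = 13/1
k=1  a_k=6  p_k/q_k = 79/6
k=2  a_k=1  p_k/q_k = 92/7
k=3  a_k=1  p_k/q_k = 171/13
k=4  a_k=6  p_k/q_k = 1118/85
k=5  a_k=26  p_k/q_k = 29239/2223
k=6  a_k=6  p_k/q_k = 176552/13423
k=7  a_k=1  p_k/q_k = 205791/15646
k=8  a_k=1  p_k/q_k = 382343/29069
k=9  a_k=6  p_k/q_k = 2499849/190060
(x₁, y₁) = (2499849, 190060);  2499849² − 173·190060² = 1 ✓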